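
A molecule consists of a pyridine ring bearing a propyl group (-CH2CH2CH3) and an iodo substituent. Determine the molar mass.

247.08 g/mol

Atom tally by fragment:
  pyridine ring core → C:5 H:5 N:1
  (− 2 ring H displaced by substituents)
  + CH2CH2CH3 → C:3 H:7
  + I → I:1
Element totals:
  C: 8
  H: 10
  I: 1
  N: 1
Molecular formula: C8H10IN.
  M = 8(12.011) + 10(1.008) + 126.904 + 14.007
    = 96.088 + 10.080 + 126.904 + 14.007 = 247.079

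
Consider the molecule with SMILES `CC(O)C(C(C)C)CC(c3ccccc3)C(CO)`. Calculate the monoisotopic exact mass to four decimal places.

Atom tally by fragment:
  CH3 → C:1 H:3
  CH(OH) → C:1 H:2 O:1
  CH(CH(CH3)2) → C:4 H:8
  CH2 → C:1 H:2
  CH(C6H5) → C:7 H:6
  CH2CH2OH → C:2 H:5 O:1
Element totals:
  C: 16
  H: 26
  O: 2
Molecular formula: C16H26O2.
  M = 16(12.0) + 26(1.007825) + 2(15.994915)
    = 192.000000 + 26.203450 + 31.989830 = 250.193280

250.1933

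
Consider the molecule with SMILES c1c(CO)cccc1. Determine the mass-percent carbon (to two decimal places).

77.75%

Atom tally by fragment:
  benzene ring core → C:6 H:6
  (− 1 ring H displaced by substituents)
  + CH2OH → C:1 H:3 O:1
Element totals:
  C: 7
  H: 8
  O: 1
Molecular formula: C7H8O.
Molar mass = 108.140 g/mol.
Mass from C: 7 × 12.011 = 84.077 g/mol.
%C = 84.077 / 108.140 × 100 = 77.75%.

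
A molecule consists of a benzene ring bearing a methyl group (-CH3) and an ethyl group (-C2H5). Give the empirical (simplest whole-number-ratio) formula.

C3H4

Atom tally by fragment:
  benzene ring core → C:6 H:6
  (− 2 ring H displaced by substituents)
  + CH3 → C:1 H:3
  + C2H5 → C:2 H:5
Element totals:
  C: 9
  H: 12
Molecular formula: C9H12.
gcd of subscripts = 3; dividing each by 3:
  C: 9/3 = 3
  H: 12/3 = 4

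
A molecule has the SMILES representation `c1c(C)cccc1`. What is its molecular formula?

C7H8

Atom tally by fragment:
  benzene ring core → C:6 H:6
  (− 1 ring H displaced by substituents)
  + CH3 → C:1 H:3
Element totals:
  C: 7
  H: 8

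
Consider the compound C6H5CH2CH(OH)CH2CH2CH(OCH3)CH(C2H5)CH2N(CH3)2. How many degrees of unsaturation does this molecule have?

4

Atom tally by fragment:
  C6H5CH2 → C:7 H:7
  CH(OH) → C:1 H:2 O:1
  CH2 → C:1 H:2
  CH2 → C:1 H:2
  CH(OCH3) → C:2 H:4 O:1
  CH(C2H5) → C:3 H:6
  CH2N(CH3)2 → C:3 H:8 N:1
Element totals:
  C: 18
  H: 31
  N: 1
  O: 2
Molecular formula: C18H31NO2.
DoU = (2C + 2 + N − H − X) / 2 = (2·18 + 2 + 1 − 31 − 0) / 2 = 4.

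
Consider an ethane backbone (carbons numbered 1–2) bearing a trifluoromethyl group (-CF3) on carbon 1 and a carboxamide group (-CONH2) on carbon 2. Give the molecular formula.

Atom tally by fragment:
  F3CCH2 → C:2 H:2 F:3
  CH2CONH2 → C:2 H:4 O:1 N:1
Element totals:
  C: 4
  H: 6
  F: 3
  N: 1
  O: 1

C4H6F3NO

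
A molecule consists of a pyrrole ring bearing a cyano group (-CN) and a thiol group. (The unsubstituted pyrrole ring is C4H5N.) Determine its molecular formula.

Atom tally by fragment:
  pyrrole ring core → C:4 H:5 N:1
  (− 2 ring H displaced by substituents)
  + CN → C:1 N:1
  + SH → S:1 H:1
Element totals:
  C: 5
  H: 4
  N: 2
  S: 1

C5H4N2S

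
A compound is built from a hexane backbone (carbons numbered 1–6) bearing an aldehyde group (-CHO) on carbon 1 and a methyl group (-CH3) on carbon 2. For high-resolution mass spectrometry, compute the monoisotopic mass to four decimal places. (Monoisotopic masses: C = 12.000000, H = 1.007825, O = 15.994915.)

Atom tally by fragment:
  OHCCH2 → C:2 H:3 O:1
  CH(CH3) → C:2 H:4
  CH2 → C:1 H:2
  CH2 → C:1 H:2
  CH2 → C:1 H:2
  CH3 → C:1 H:3
Element totals:
  C: 8
  H: 16
  O: 1
Molecular formula: C8H16O.
  M = 8(12.0) + 16(1.007825) + 15.994915
    = 96.000000 + 16.125200 + 15.994915 = 128.120115

128.1201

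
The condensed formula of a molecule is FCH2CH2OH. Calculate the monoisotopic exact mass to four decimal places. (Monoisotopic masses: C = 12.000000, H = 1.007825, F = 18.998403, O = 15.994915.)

64.0324

Atom tally by fragment:
  FCH2 → C:1 H:2 F:1
  CH2OH → C:1 H:3 O:1
Element totals:
  C: 2
  H: 5
  F: 1
  O: 1
Molecular formula: C2H5FO.
  M = 2(12.0) + 5(1.007825) + 18.998403 + 15.994915
    = 24.000000 + 5.039125 + 18.998403 + 15.994915 = 64.032443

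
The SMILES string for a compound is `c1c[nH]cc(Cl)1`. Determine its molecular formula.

C4H4ClN

Atom tally by fragment:
  pyrrole ring core → C:4 H:5 N:1
  (− 1 ring H displaced by substituents)
  + Cl → Cl:1
Element totals:
  C: 4
  H: 4
  Cl: 1
  N: 1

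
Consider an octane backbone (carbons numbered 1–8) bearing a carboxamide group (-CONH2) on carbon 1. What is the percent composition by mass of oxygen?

10.17%

Atom tally by fragment:
  H2NOCCH2 → C:2 H:4 O:1 N:1
  CH2 → C:1 H:2
  CH2 → C:1 H:2
  CH2 → C:1 H:2
  CH2 → C:1 H:2
  CH2 → C:1 H:2
  CH2 → C:1 H:2
  CH3 → C:1 H:3
Element totals:
  C: 9
  H: 19
  N: 1
  O: 1
Molecular formula: C9H19NO.
Molar mass = 157.257 g/mol.
Mass from O: 1 × 15.999 = 15.999 g/mol.
%O = 15.999 / 157.257 × 100 = 10.17%.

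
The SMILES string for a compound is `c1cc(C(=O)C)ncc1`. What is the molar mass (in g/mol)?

121.14 g/mol

Atom tally by fragment:
  pyridine ring core → C:5 H:5 N:1
  (− 1 ring H displaced by substituents)
  + COCH3 → C:2 H:3 O:1
Element totals:
  C: 7
  H: 7
  N: 1
  O: 1
Molecular formula: C7H7NO.
  M = 7(12.011) + 7(1.008) + 14.007 + 15.999
    = 84.077 + 7.056 + 14.007 + 15.999 = 121.139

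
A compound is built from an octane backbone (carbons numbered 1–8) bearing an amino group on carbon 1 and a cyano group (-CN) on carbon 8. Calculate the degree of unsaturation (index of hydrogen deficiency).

Atom tally by fragment:
  H2NCH2 → C:1 H:4 N:1
  CH2 → C:1 H:2
  CH2 → C:1 H:2
  CH2 → C:1 H:2
  CH2 → C:1 H:2
  CH2 → C:1 H:2
  CH2 → C:1 H:2
  CH2CN → C:2 H:2 N:1
Element totals:
  C: 9
  H: 18
  N: 2
Molecular formula: C9H18N2.
DoU = (2C + 2 + N − H − X) / 2 = (2·9 + 2 + 2 − 18 − 0) / 2 = 2.

2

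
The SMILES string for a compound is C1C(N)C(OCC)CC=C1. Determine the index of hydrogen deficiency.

Atom tally by fragment:
  cyclohexene ring core → C:6 H:10
  (− 2 ring H displaced by substituents)
  + NH2 → N:1 H:2
  + OC2H5 → C:2 H:5 O:1
Element totals:
  C: 8
  H: 15
  N: 1
  O: 1
Molecular formula: C8H15NO.
DoU = (2C + 2 + N − H − X) / 2 = (2·8 + 2 + 1 − 15 − 0) / 2 = 2.

2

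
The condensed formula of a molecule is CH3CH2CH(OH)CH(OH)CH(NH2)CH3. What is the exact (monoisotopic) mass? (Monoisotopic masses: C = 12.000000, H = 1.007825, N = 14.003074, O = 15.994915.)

Atom tally by fragment:
  CH3 → C:1 H:3
  CH2 → C:1 H:2
  CH(OH) → C:1 H:2 O:1
  CH(OH) → C:1 H:2 O:1
  CH(NH2) → C:1 H:3 N:1
  CH3 → C:1 H:3
Element totals:
  C: 6
  H: 15
  N: 1
  O: 2
Molecular formula: C6H15NO2.
  M = 6(12.0) + 15(1.007825) + 14.003074 + 2(15.994915)
    = 72.000000 + 15.117375 + 14.003074 + 31.989830 = 133.110279

133.1103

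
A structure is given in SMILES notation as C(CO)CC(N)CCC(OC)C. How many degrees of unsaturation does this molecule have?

Atom tally by fragment:
  HOCH2CH2 → C:2 H:5 O:1
  CH2 → C:1 H:2
  CH(NH2) → C:1 H:3 N:1
  CH2 → C:1 H:2
  CH2 → C:1 H:2
  CH(OCH3) → C:2 H:4 O:1
  CH3 → C:1 H:3
Element totals:
  C: 9
  H: 21
  N: 1
  O: 2
Molecular formula: C9H21NO2.
DoU = (2C + 2 + N − H − X) / 2 = (2·9 + 2 + 1 − 21 − 0) / 2 = 0.

0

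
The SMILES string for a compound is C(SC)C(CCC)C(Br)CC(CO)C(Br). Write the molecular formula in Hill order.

Atom tally by fragment:
  CH3SCH2 → C:2 H:5 S:1
  CH(CH2CH2CH3) → C:4 H:8
  CH(Br) → C:1 H:1 Br:1
  CH2 → C:1 H:2
  CH(CH2OH) → C:2 H:4 O:1
  CH2Br → C:1 H:2 Br:1
Element totals:
  C: 11
  H: 22
  Br: 2
  O: 1
  S: 1

C11H22Br2OS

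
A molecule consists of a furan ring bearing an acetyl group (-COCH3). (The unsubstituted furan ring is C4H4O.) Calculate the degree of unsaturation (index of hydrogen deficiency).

4

Atom tally by fragment:
  furan ring core → C:4 H:4 O:1
  (− 1 ring H displaced by substituents)
  + COCH3 → C:2 H:3 O:1
Element totals:
  C: 6
  H: 6
  O: 2
Molecular formula: C6H6O2.
DoU = (2C + 2 + N − H − X) / 2 = (2·6 + 2 + 0 − 6 − 0) / 2 = 4.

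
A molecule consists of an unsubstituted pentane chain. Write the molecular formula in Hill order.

C5H12

Atom tally by fragment:
  CH3 → C:1 H:3
  CH2 → C:1 H:2
  CH2 → C:1 H:2
  CH2 → C:1 H:2
  CH3 → C:1 H:3
Element totals:
  C: 5
  H: 12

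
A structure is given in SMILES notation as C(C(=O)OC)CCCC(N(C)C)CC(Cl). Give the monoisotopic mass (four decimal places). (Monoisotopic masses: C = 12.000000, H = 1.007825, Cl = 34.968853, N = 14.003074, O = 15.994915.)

235.1339

Atom tally by fragment:
  CH3OOCCH2 → C:3 H:5 O:2
  CH2 → C:1 H:2
  CH2 → C:1 H:2
  CH2 → C:1 H:2
  CH(N(CH3)2) → C:3 H:7 N:1
  CH2 → C:1 H:2
  CH2Cl → C:1 H:2 Cl:1
Element totals:
  C: 11
  H: 22
  Cl: 1
  N: 1
  O: 2
Molecular formula: C11H22ClNO2.
  M = 11(12.0) + 22(1.007825) + 34.968853 + 14.003074 + 2(15.994915)
    = 132.000000 + 22.172150 + 34.968853 + 14.003074 + 31.989830 = 235.133907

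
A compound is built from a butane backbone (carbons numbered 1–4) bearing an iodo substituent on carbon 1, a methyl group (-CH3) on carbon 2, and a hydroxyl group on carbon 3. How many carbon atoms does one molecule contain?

Atom tally by fragment:
  ICH2 → C:1 H:2 I:1
  CH(CH3) → C:2 H:4
  CH(OH) → C:1 H:2 O:1
  CH3 → C:1 H:3
Element totals:
  C: 5
  H: 11
  I: 1
  O: 1

5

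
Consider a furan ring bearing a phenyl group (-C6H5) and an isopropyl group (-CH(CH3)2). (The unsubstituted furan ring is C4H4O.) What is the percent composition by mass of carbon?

Atom tally by fragment:
  furan ring core → C:4 H:4 O:1
  (− 2 ring H displaced by substituents)
  + C6H5 → C:6 H:5
  + CH(CH3)2 → C:3 H:7
Element totals:
  C: 13
  H: 14
  O: 1
Molecular formula: C13H14O.
Molar mass = 186.254 g/mol.
Mass from C: 13 × 12.011 = 156.143 g/mol.
%C = 156.143 / 186.254 × 100 = 83.83%.

83.83%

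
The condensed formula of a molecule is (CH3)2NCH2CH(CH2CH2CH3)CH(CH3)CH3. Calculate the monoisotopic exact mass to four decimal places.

Element totals:
  C: 10
  H: 23
  N: 1
Molecular formula: C10H23N.
  M = 10(12.0) + 23(1.007825) + 14.003074
    = 120.000000 + 23.179975 + 14.003074 = 157.183049

157.1830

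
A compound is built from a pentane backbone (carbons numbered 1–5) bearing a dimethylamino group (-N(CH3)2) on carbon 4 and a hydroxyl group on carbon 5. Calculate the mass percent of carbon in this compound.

64.07%

Atom tally by fragment:
  CH3 → C:1 H:3
  CH2 → C:1 H:2
  CH2 → C:1 H:2
  CH(N(CH3)2) → C:3 H:7 N:1
  CH2OH → C:1 H:3 O:1
Element totals:
  C: 7
  H: 17
  N: 1
  O: 1
Molecular formula: C7H17NO.
Molar mass = 131.219 g/mol.
Mass from C: 7 × 12.011 = 84.077 g/mol.
%C = 84.077 / 131.219 × 100 = 64.07%.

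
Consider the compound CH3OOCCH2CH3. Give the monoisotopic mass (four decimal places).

Element totals:
  C: 4
  H: 8
  O: 2
Molecular formula: C4H8O2.
  M = 4(12.0) + 8(1.007825) + 2(15.994915)
    = 48.000000 + 8.062600 + 31.989830 = 88.052430

88.0524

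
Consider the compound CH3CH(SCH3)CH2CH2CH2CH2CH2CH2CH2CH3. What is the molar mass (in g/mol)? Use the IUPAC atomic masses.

Element totals:
  C: 11
  H: 24
  S: 1
Molecular formula: C11H24S.
  M = 11(12.011) + 24(1.008) + 32.06
    = 132.121 + 24.192 + 32.060 = 188.373

188.37 g/mol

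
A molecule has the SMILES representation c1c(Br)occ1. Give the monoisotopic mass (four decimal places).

145.9367

Atom tally by fragment:
  furan ring core → C:4 H:4 O:1
  (− 1 ring H displaced by substituents)
  + Br → Br:1
Element totals:
  C: 4
  H: 3
  Br: 1
  O: 1
Molecular formula: C4H3BrO.
  M = 4(12.0) + 3(1.007825) + 78.918338 + 15.994915
    = 48.000000 + 3.023475 + 78.918338 + 15.994915 = 145.936728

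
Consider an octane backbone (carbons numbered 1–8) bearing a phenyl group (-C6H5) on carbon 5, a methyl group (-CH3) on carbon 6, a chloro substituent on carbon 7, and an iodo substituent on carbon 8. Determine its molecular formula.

Atom tally by fragment:
  CH3 → C:1 H:3
  CH2 → C:1 H:2
  CH2 → C:1 H:2
  CH2 → C:1 H:2
  CH(C6H5) → C:7 H:6
  CH(CH3) → C:2 H:4
  CH(Cl) → C:1 H:1 Cl:1
  CH2I → C:1 H:2 I:1
Element totals:
  C: 15
  H: 22
  Cl: 1
  I: 1

C15H22ClI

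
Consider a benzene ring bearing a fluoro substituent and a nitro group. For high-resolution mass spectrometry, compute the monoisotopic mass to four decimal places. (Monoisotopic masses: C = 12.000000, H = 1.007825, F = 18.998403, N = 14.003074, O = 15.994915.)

Atom tally by fragment:
  benzene ring core → C:6 H:6
  (− 2 ring H displaced by substituents)
  + F → F:1
  + NO2 → N:1 O:2
Element totals:
  C: 6
  H: 4
  F: 1
  N: 1
  O: 2
Molecular formula: C6H4FNO2.
  M = 6(12.0) + 4(1.007825) + 18.998403 + 14.003074 + 2(15.994915)
    = 72.000000 + 4.031300 + 18.998403 + 14.003074 + 31.989830 = 141.022607

141.0226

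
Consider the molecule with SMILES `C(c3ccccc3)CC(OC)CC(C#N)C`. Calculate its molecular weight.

Atom tally by fragment:
  C6H5CH2 → C:7 H:7
  CH2 → C:1 H:2
  CH(OCH3) → C:2 H:4 O:1
  CH2 → C:1 H:2
  CH(CN) → C:2 H:1 N:1
  CH3 → C:1 H:3
Element totals:
  C: 14
  H: 19
  N: 1
  O: 1
Molecular formula: C14H19NO.
  M = 14(12.011) + 19(1.008) + 14.007 + 15.999
    = 168.154 + 19.152 + 14.007 + 15.999 = 217.312

217.31 g/mol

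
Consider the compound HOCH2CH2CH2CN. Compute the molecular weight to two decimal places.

Element totals:
  C: 4
  H: 7
  N: 1
  O: 1
Molecular formula: C4H7NO.
  M = 4(12.011) + 7(1.008) + 14.007 + 15.999
    = 48.044 + 7.056 + 14.007 + 15.999 = 85.106

85.11 g/mol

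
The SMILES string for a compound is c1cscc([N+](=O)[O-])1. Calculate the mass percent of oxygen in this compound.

24.78%

Atom tally by fragment:
  thiophene ring core → C:4 H:4 S:1
  (− 1 ring H displaced by substituents)
  + NO2 → N:1 O:2
Element totals:
  C: 4
  H: 3
  N: 1
  O: 2
  S: 1
Molecular formula: C4H3NO2S.
Molar mass = 129.133 g/mol.
Mass from O: 2 × 15.999 = 31.998 g/mol.
%O = 31.998 / 129.133 × 100 = 24.78%.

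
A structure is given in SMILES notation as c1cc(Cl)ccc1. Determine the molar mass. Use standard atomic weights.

Atom tally by fragment:
  benzene ring core → C:6 H:6
  (− 1 ring H displaced by substituents)
  + Cl → Cl:1
Element totals:
  C: 6
  H: 5
  Cl: 1
Molecular formula: C6H5Cl.
  M = 6(12.011) + 5(1.008) + 35.45
    = 72.066 + 5.040 + 35.450 = 112.556

112.56 g/mol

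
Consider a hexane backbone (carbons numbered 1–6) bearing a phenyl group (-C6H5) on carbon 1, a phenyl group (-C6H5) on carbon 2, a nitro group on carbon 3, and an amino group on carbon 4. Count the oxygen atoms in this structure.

2

Atom tally by fragment:
  C6H5CH2 → C:7 H:7
  CH(C6H5) → C:7 H:6
  CH(NO2) → C:1 H:1 N:1 O:2
  CH(NH2) → C:1 H:3 N:1
  CH2 → C:1 H:2
  CH3 → C:1 H:3
Element totals:
  C: 18
  H: 22
  N: 2
  O: 2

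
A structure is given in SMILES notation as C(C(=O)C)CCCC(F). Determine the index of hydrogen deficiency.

Atom tally by fragment:
  CH3COCH2 → C:3 H:5 O:1
  CH2 → C:1 H:2
  CH2 → C:1 H:2
  CH2 → C:1 H:2
  CH2F → C:1 H:2 F:1
Element totals:
  C: 7
  H: 13
  F: 1
  O: 1
Molecular formula: C7H13FO.
DoU = (2C + 2 + N − H − X) / 2 = (2·7 + 2 + 0 − 13 − 1) / 2 = 1.

1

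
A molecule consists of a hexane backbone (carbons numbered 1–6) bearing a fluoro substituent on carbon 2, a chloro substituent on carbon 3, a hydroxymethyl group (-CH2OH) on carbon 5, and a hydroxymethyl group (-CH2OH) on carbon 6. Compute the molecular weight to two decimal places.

Atom tally by fragment:
  CH3 → C:1 H:3
  CH(F) → C:1 H:1 F:1
  CH(Cl) → C:1 H:1 Cl:1
  CH2 → C:1 H:2
  CH(CH2OH) → C:2 H:4 O:1
  CH2CH2OH → C:2 H:5 O:1
Element totals:
  C: 8
  H: 16
  Cl: 1
  F: 1
  O: 2
Molecular formula: C8H16ClFO2.
  M = 8(12.011) + 16(1.008) + 35.45 + 18.998 + 2(15.999)
    = 96.088 + 16.128 + 35.450 + 18.998 + 31.998 = 198.662

198.66 g/mol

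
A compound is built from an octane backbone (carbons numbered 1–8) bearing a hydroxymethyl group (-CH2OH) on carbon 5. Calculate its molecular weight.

144.26 g/mol

Atom tally by fragment:
  CH3 → C:1 H:3
  CH2 → C:1 H:2
  CH2 → C:1 H:2
  CH2 → C:1 H:2
  CH(CH2OH) → C:2 H:4 O:1
  CH2 → C:1 H:2
  CH2 → C:1 H:2
  CH3 → C:1 H:3
Element totals:
  C: 9
  H: 20
  O: 1
Molecular formula: C9H20O.
  M = 9(12.011) + 20(1.008) + 15.999
    = 108.099 + 20.160 + 15.999 = 144.258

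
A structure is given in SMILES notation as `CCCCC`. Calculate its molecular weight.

72.15 g/mol

Atom tally by fragment:
  CH3 → C:1 H:3
  CH2 → C:1 H:2
  CH2 → C:1 H:2
  CH2 → C:1 H:2
  CH3 → C:1 H:3
Element totals:
  C: 5
  H: 12
Molecular formula: C5H12.
  M = 5(12.011) + 12(1.008)
    = 60.055 + 12.096 = 72.151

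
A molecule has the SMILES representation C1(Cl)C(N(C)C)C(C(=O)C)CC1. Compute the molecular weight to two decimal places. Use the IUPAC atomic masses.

Atom tally by fragment:
  cyclopentane ring core → C:5 H:10
  (− 3 ring H displaced by substituents)
  + Cl → Cl:1
  + N(CH3)2 → N:1 C:2 H:6
  + COCH3 → C:2 H:3 O:1
Element totals:
  C: 9
  H: 16
  Cl: 1
  N: 1
  O: 1
Molecular formula: C9H16ClNO.
  M = 9(12.011) + 16(1.008) + 35.45 + 14.007 + 15.999
    = 108.099 + 16.128 + 35.450 + 14.007 + 15.999 = 189.683

189.68 g/mol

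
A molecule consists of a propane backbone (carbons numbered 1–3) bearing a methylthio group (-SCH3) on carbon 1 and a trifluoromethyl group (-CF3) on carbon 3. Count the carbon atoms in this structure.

5

Atom tally by fragment:
  CH3SCH2 → C:2 H:5 S:1
  CH2 → C:1 H:2
  CH2CF3 → C:2 H:2 F:3
Element totals:
  C: 5
  H: 9
  F: 3
  S: 1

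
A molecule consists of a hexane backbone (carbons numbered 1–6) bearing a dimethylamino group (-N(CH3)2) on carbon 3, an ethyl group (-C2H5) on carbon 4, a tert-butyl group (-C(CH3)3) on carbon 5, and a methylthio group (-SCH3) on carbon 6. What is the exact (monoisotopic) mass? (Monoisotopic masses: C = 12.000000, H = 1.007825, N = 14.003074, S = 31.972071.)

259.2334

Atom tally by fragment:
  CH3 → C:1 H:3
  CH2 → C:1 H:2
  CH(N(CH3)2) → C:3 H:7 N:1
  CH(C2H5) → C:3 H:6
  CH(C(CH3)3) → C:5 H:10
  CH2SCH3 → C:2 H:5 S:1
Element totals:
  C: 15
  H: 33
  N: 1
  S: 1
Molecular formula: C15H33NS.
  M = 15(12.0) + 33(1.007825) + 14.003074 + 31.972071
    = 180.000000 + 33.258225 + 14.003074 + 31.972071 = 259.233370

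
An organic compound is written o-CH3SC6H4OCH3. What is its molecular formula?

Atom tally by fragment:
  benzene ring core → C:6 H:6
  (− 2 ring H displaced by substituents)
  + SCH3 → C:1 H:3 S:1
  + OCH3 → C:1 H:3 O:1
Element totals:
  C: 8
  H: 10
  O: 1
  S: 1

C8H10OS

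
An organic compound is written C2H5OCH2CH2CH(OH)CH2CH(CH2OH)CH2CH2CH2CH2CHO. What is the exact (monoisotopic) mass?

246.1831

Atom tally by fragment:
  C2H5OCH2 → C:3 H:7 O:1
  CH2 → C:1 H:2
  CH(OH) → C:1 H:2 O:1
  CH2 → C:1 H:2
  CH(CH2OH) → C:2 H:4 O:1
  CH2 → C:1 H:2
  CH2 → C:1 H:2
  CH2 → C:1 H:2
  CH2CHO → C:2 H:3 O:1
Element totals:
  C: 13
  H: 26
  O: 4
Molecular formula: C13H26O4.
  M = 13(12.0) + 26(1.007825) + 4(15.994915)
    = 156.000000 + 26.203450 + 63.979660 = 246.183110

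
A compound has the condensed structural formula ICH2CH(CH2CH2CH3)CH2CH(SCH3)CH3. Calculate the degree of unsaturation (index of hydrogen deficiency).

0

Atom tally by fragment:
  ICH2 → C:1 H:2 I:1
  CH(CH2CH2CH3) → C:4 H:8
  CH2 → C:1 H:2
  CH(SCH3) → C:2 H:4 S:1
  CH3 → C:1 H:3
Element totals:
  C: 9
  H: 19
  I: 1
  S: 1
Molecular formula: C9H19IS.
DoU = (2C + 2 + N − H − X) / 2 = (2·9 + 2 + 0 − 19 − 1) / 2 = 0.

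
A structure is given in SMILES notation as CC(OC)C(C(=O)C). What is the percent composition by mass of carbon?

62.04%

Atom tally by fragment:
  CH3 → C:1 H:3
  CH(OCH3) → C:2 H:4 O:1
  CH2COCH3 → C:3 H:5 O:1
Element totals:
  C: 6
  H: 12
  O: 2
Molecular formula: C6H12O2.
Molar mass = 116.160 g/mol.
Mass from C: 6 × 12.011 = 72.066 g/mol.
%C = 72.066 / 116.160 × 100 = 62.04%.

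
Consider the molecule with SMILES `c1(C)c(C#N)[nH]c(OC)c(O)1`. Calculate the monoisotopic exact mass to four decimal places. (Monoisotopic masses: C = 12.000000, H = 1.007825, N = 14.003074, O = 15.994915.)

Atom tally by fragment:
  pyrrole ring core → C:4 H:5 N:1
  (− 4 ring H displaced by substituents)
  + CH3 → C:1 H:3
  + CN → C:1 N:1
  + OCH3 → C:1 H:3 O:1
  + OH → O:1 H:1
Element totals:
  C: 7
  H: 8
  N: 2
  O: 2
Molecular formula: C7H8N2O2.
  M = 7(12.0) + 8(1.007825) + 2(14.003074) + 2(15.994915)
    = 84.000000 + 8.062600 + 28.006148 + 31.989830 = 152.058578

152.0586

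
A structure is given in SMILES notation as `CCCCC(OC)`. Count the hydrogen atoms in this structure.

Atom tally by fragment:
  CH3 → C:1 H:3
  CH2 → C:1 H:2
  CH2 → C:1 H:2
  CH2 → C:1 H:2
  CH2OCH3 → C:2 H:5 O:1
Element totals:
  C: 6
  H: 14
  O: 1

14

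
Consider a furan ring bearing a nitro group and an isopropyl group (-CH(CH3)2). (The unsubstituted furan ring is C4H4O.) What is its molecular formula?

C7H9NO3

Atom tally by fragment:
  furan ring core → C:4 H:4 O:1
  (− 2 ring H displaced by substituents)
  + NO2 → N:1 O:2
  + CH(CH3)2 → C:3 H:7
Element totals:
  C: 7
  H: 9
  N: 1
  O: 3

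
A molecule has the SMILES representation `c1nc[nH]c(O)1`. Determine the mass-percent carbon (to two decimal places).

42.86%

Atom tally by fragment:
  imidazole ring core → C:3 H:4 N:2
  (− 1 ring H displaced by substituents)
  + OH → O:1 H:1
Element totals:
  C: 3
  H: 4
  N: 2
  O: 1
Molecular formula: C3H4N2O.
Molar mass = 84.078 g/mol.
Mass from C: 3 × 12.011 = 36.033 g/mol.
%C = 36.033 / 84.078 × 100 = 42.86%.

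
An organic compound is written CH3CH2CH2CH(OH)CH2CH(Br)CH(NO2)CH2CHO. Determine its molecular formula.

Atom tally by fragment:
  CH3 → C:1 H:3
  CH2 → C:1 H:2
  CH2 → C:1 H:2
  CH(OH) → C:1 H:2 O:1
  CH2 → C:1 H:2
  CH(Br) → C:1 H:1 Br:1
  CH(NO2) → C:1 H:1 N:1 O:2
  CH2CHO → C:2 H:3 O:1
Element totals:
  C: 9
  H: 16
  Br: 1
  N: 1
  O: 4

C9H16BrNO4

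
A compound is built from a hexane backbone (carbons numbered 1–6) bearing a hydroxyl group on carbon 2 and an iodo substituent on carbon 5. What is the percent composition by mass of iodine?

55.64%

Atom tally by fragment:
  CH3 → C:1 H:3
  CH(OH) → C:1 H:2 O:1
  CH2 → C:1 H:2
  CH2 → C:1 H:2
  CH(I) → C:1 H:1 I:1
  CH3 → C:1 H:3
Element totals:
  C: 6
  H: 13
  I: 1
  O: 1
Molecular formula: C6H13IO.
Molar mass = 228.073 g/mol.
Mass from I: 1 × 126.904 = 126.904 g/mol.
%I = 126.904 / 228.073 × 100 = 55.64%.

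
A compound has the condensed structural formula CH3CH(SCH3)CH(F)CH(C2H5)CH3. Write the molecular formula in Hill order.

Atom tally by fragment:
  CH3 → C:1 H:3
  CH(SCH3) → C:2 H:4 S:1
  CH(F) → C:1 H:1 F:1
  CH(C2H5) → C:3 H:6
  CH3 → C:1 H:3
Element totals:
  C: 8
  H: 17
  F: 1
  S: 1

C8H17FS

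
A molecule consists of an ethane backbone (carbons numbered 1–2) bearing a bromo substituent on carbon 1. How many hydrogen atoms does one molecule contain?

Atom tally by fragment:
  BrCH2 → C:1 H:2 Br:1
  CH3 → C:1 H:3
Element totals:
  C: 2
  H: 5
  Br: 1

5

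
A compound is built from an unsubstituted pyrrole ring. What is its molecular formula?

C4H5N

Atom tally by fragment:
  pyrrole ring core → C:4 H:5 N:1
Element totals:
  C: 4
  H: 5
  N: 1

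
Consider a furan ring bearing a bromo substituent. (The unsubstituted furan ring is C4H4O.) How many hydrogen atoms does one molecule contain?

3

Atom tally by fragment:
  furan ring core → C:4 H:4 O:1
  (− 1 ring H displaced by substituents)
  + Br → Br:1
Element totals:
  C: 4
  H: 3
  Br: 1
  O: 1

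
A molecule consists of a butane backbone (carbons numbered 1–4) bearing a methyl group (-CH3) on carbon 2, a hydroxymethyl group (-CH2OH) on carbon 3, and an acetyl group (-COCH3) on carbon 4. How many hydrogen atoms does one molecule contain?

Atom tally by fragment:
  CH3 → C:1 H:3
  CH(CH3) → C:2 H:4
  CH(CH2OH) → C:2 H:4 O:1
  CH2COCH3 → C:3 H:5 O:1
Element totals:
  C: 8
  H: 16
  O: 2

16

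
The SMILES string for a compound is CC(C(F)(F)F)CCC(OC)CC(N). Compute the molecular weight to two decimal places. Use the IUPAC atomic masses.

213.24 g/mol

Atom tally by fragment:
  CH3 → C:1 H:3
  CH(CF3) → C:2 H:1 F:3
  CH2 → C:1 H:2
  CH2 → C:1 H:2
  CH(OCH3) → C:2 H:4 O:1
  CH2 → C:1 H:2
  CH2NH2 → C:1 H:4 N:1
Element totals:
  C: 9
  H: 18
  F: 3
  N: 1
  O: 1
Molecular formula: C9H18F3NO.
  M = 9(12.011) + 18(1.008) + 3(18.998) + 14.007 + 15.999
    = 108.099 + 18.144 + 56.994 + 14.007 + 15.999 = 213.243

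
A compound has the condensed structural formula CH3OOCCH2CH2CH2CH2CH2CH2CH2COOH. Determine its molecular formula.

C10H18O4

Atom tally by fragment:
  CH3OOCCH2 → C:3 H:5 O:2
  CH2 → C:1 H:2
  CH2 → C:1 H:2
  CH2 → C:1 H:2
  CH2 → C:1 H:2
  CH2 → C:1 H:2
  CH2COOH → C:2 H:3 O:2
Element totals:
  C: 10
  H: 18
  O: 4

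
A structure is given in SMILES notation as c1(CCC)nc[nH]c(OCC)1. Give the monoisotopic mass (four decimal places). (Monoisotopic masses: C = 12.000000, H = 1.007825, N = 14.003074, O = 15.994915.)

154.1106

Atom tally by fragment:
  imidazole ring core → C:3 H:4 N:2
  (− 2 ring H displaced by substituents)
  + CH2CH2CH3 → C:3 H:7
  + OC2H5 → C:2 H:5 O:1
Element totals:
  C: 8
  H: 14
  N: 2
  O: 1
Molecular formula: C8H14N2O.
  M = 8(12.0) + 14(1.007825) + 2(14.003074) + 15.994915
    = 96.000000 + 14.109550 + 28.006148 + 15.994915 = 154.110613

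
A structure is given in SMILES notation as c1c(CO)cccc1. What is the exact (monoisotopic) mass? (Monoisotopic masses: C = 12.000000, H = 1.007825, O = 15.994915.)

108.0575

Atom tally by fragment:
  benzene ring core → C:6 H:6
  (− 1 ring H displaced by substituents)
  + CH2OH → C:1 H:3 O:1
Element totals:
  C: 7
  H: 8
  O: 1
Molecular formula: C7H8O.
  M = 7(12.0) + 8(1.007825) + 15.994915
    = 84.000000 + 8.062600 + 15.994915 = 108.057515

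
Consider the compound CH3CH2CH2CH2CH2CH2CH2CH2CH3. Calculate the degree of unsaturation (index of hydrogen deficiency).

0

Atom tally by fragment:
  CH3 → C:1 H:3
  CH2 → C:1 H:2
  CH2 → C:1 H:2
  CH2 → C:1 H:2
  CH2 → C:1 H:2
  CH2 → C:1 H:2
  CH2 → C:1 H:2
  CH2 → C:1 H:2
  CH3 → C:1 H:3
Element totals:
  C: 9
  H: 20
Molecular formula: C9H20.
DoU = (2C + 2 + N − H − X) / 2 = (2·9 + 2 + 0 − 20 − 0) / 2 = 0.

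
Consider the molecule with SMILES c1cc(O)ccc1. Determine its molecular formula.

C6H6O

Atom tally by fragment:
  benzene ring core → C:6 H:6
  (− 1 ring H displaced by substituents)
  + OH → O:1 H:1
Element totals:
  C: 6
  H: 6
  O: 1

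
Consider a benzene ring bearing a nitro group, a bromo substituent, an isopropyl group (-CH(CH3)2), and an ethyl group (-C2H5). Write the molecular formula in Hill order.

C11H14BrNO2

Atom tally by fragment:
  benzene ring core → C:6 H:6
  (− 4 ring H displaced by substituents)
  + NO2 → N:1 O:2
  + Br → Br:1
  + CH(CH3)2 → C:3 H:7
  + C2H5 → C:2 H:5
Element totals:
  C: 11
  H: 14
  Br: 1
  N: 1
  O: 2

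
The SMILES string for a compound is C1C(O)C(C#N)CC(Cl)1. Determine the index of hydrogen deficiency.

Atom tally by fragment:
  cyclopentane ring core → C:5 H:10
  (− 3 ring H displaced by substituents)
  + OH → O:1 H:1
  + CN → C:1 N:1
  + Cl → Cl:1
Element totals:
  C: 6
  H: 8
  Cl: 1
  N: 1
  O: 1
Molecular formula: C6H8ClNO.
DoU = (2C + 2 + N − H − X) / 2 = (2·6 + 2 + 1 − 8 − 1) / 2 = 3.

3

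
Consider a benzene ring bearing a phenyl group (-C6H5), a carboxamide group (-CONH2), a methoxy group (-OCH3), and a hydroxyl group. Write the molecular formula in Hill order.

Atom tally by fragment:
  benzene ring core → C:6 H:6
  (− 4 ring H displaced by substituents)
  + C6H5 → C:6 H:5
  + CONH2 → C:1 H:2 O:1 N:1
  + OCH3 → C:1 H:3 O:1
  + OH → O:1 H:1
Element totals:
  C: 14
  H: 13
  N: 1
  O: 3

C14H13NO3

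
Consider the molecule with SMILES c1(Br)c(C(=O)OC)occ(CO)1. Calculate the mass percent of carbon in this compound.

35.77%

Atom tally by fragment:
  furan ring core → C:4 H:4 O:1
  (− 3 ring H displaced by substituents)
  + Br → Br:1
  + COOCH3 → C:2 H:3 O:2
  + CH2OH → C:1 H:3 O:1
Element totals:
  C: 7
  H: 7
  Br: 1
  O: 4
Molecular formula: C7H7BrO4.
Molar mass = 235.033 g/mol.
Mass from C: 7 × 12.011 = 84.077 g/mol.
%C = 84.077 / 235.033 × 100 = 35.77%.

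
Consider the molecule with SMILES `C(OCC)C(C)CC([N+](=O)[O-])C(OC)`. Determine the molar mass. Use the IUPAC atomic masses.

205.25 g/mol

Atom tally by fragment:
  C2H5OCH2 → C:3 H:7 O:1
  CH(CH3) → C:2 H:4
  CH2 → C:1 H:2
  CH(NO2) → C:1 H:1 N:1 O:2
  CH2OCH3 → C:2 H:5 O:1
Element totals:
  C: 9
  H: 19
  N: 1
  O: 4
Molecular formula: C9H19NO4.
  M = 9(12.011) + 19(1.008) + 14.007 + 4(15.999)
    = 108.099 + 19.152 + 14.007 + 63.996 = 205.254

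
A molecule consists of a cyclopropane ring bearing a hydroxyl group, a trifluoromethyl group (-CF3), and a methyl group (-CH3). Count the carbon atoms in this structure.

Atom tally by fragment:
  cyclopropane ring core → C:3 H:6
  (− 3 ring H displaced by substituents)
  + OH → O:1 H:1
  + CF3 → C:1 F:3
  + CH3 → C:1 H:3
Element totals:
  C: 5
  H: 7
  F: 3
  O: 1

5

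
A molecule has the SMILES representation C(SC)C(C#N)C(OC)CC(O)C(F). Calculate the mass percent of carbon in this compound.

48.85%

Atom tally by fragment:
  CH3SCH2 → C:2 H:5 S:1
  CH(CN) → C:2 H:1 N:1
  CH(OCH3) → C:2 H:4 O:1
  CH2 → C:1 H:2
  CH(OH) → C:1 H:2 O:1
  CH2F → C:1 H:2 F:1
Element totals:
  C: 9
  H: 16
  F: 1
  N: 1
  O: 2
  S: 1
Molecular formula: C9H16FNO2S.
Molar mass = 221.290 g/mol.
Mass from C: 9 × 12.011 = 108.099 g/mol.
%C = 108.099 / 221.290 × 100 = 48.85%.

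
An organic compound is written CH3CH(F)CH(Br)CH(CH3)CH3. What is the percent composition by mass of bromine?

Atom tally by fragment:
  CH3 → C:1 H:3
  CH(F) → C:1 H:1 F:1
  CH(Br) → C:1 H:1 Br:1
  CH(CH3) → C:2 H:4
  CH3 → C:1 H:3
Element totals:
  C: 6
  H: 12
  Br: 1
  F: 1
Molecular formula: C6H12BrF.
Molar mass = 183.064 g/mol.
Mass from Br: 1 × 79.904 = 79.904 g/mol.
%Br = 79.904 / 183.064 × 100 = 43.65%.

43.65%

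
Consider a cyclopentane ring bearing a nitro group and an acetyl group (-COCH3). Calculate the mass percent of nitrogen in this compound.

8.91%

Atom tally by fragment:
  cyclopentane ring core → C:5 H:10
  (− 2 ring H displaced by substituents)
  + NO2 → N:1 O:2
  + COCH3 → C:2 H:3 O:1
Element totals:
  C: 7
  H: 11
  N: 1
  O: 3
Molecular formula: C7H11NO3.
Molar mass = 157.169 g/mol.
Mass from N: 1 × 14.007 = 14.007 g/mol.
%N = 14.007 / 157.169 × 100 = 8.91%.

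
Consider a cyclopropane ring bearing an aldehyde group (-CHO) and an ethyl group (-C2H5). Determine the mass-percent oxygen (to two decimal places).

16.30%

Atom tally by fragment:
  cyclopropane ring core → C:3 H:6
  (− 2 ring H displaced by substituents)
  + CHO → C:1 H:1 O:1
  + C2H5 → C:2 H:5
Element totals:
  C: 6
  H: 10
  O: 1
Molecular formula: C6H10O.
Molar mass = 98.145 g/mol.
Mass from O: 1 × 15.999 = 15.999 g/mol.
%O = 15.999 / 98.145 × 100 = 16.30%.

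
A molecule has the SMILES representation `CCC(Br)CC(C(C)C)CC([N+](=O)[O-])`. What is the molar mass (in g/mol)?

Atom tally by fragment:
  CH3 → C:1 H:3
  CH2 → C:1 H:2
  CH(Br) → C:1 H:1 Br:1
  CH2 → C:1 H:2
  CH(CH(CH3)2) → C:4 H:8
  CH2 → C:1 H:2
  CH2NO2 → C:1 H:2 N:1 O:2
Element totals:
  C: 10
  H: 20
  Br: 1
  N: 1
  O: 2
Molecular formula: C10H20BrNO2.
  M = 10(12.011) + 20(1.008) + 79.904 + 14.007 + 2(15.999)
    = 120.110 + 20.160 + 79.904 + 14.007 + 31.998 = 266.179

266.18 g/mol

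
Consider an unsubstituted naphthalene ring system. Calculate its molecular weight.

Atom tally by fragment:
  naphthalene ring system core → C:10 H:8
Element totals:
  C: 10
  H: 8
Molecular formula: C10H8.
  M = 10(12.011) + 8(1.008)
    = 120.110 + 8.064 = 128.174

128.17 g/mol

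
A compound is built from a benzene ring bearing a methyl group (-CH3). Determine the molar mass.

Atom tally by fragment:
  benzene ring core → C:6 H:6
  (− 1 ring H displaced by substituents)
  + CH3 → C:1 H:3
Element totals:
  C: 7
  H: 8
Molecular formula: C7H8.
  M = 7(12.011) + 8(1.008)
    = 84.077 + 8.064 = 92.141

92.14 g/mol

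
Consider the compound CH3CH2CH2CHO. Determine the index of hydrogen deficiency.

Atom tally by fragment:
  CH3 → C:1 H:3
  CH2 → C:1 H:2
  CH2CHO → C:2 H:3 O:1
Element totals:
  C: 4
  H: 8
  O: 1
Molecular formula: C4H8O.
DoU = (2C + 2 + N − H − X) / 2 = (2·4 + 2 + 0 − 8 − 0) / 2 = 1.

1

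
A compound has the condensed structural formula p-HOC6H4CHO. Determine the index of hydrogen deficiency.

5

Element totals:
  C: 7
  H: 6
  O: 2
Molecular formula: C7H6O2.
DoU = (2C + 2 + N − H − X) / 2 = (2·7 + 2 + 0 − 6 − 0) / 2 = 5.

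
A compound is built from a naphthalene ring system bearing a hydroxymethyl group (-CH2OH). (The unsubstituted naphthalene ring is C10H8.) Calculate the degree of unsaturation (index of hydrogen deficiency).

Atom tally by fragment:
  naphthalene ring system core → C:10 H:8
  (− 1 ring H displaced by substituents)
  + CH2OH → C:1 H:3 O:1
Element totals:
  C: 11
  H: 10
  O: 1
Molecular formula: C11H10O.
DoU = (2C + 2 + N − H − X) / 2 = (2·11 + 2 + 0 − 10 − 0) / 2 = 7.

7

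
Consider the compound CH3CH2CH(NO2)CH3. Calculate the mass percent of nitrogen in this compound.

Atom tally by fragment:
  CH3 → C:1 H:3
  CH2 → C:1 H:2
  CH(NO2) → C:1 H:1 N:1 O:2
  CH3 → C:1 H:3
Element totals:
  C: 4
  H: 9
  N: 1
  O: 2
Molecular formula: C4H9NO2.
Molar mass = 103.121 g/mol.
Mass from N: 1 × 14.007 = 14.007 g/mol.
%N = 14.007 / 103.121 × 100 = 13.58%.

13.58%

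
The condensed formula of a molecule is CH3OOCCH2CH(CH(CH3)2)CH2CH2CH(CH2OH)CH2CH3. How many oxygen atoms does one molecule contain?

3

Element totals:
  C: 13
  H: 26
  O: 3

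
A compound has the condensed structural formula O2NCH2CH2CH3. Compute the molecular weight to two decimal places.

89.09 g/mol

Atom tally by fragment:
  O2NCH2 → C:1 H:2 N:1 O:2
  CH2 → C:1 H:2
  CH3 → C:1 H:3
Element totals:
  C: 3
  H: 7
  N: 1
  O: 2
Molecular formula: C3H7NO2.
  M = 3(12.011) + 7(1.008) + 14.007 + 2(15.999)
    = 36.033 + 7.056 + 14.007 + 31.998 = 89.094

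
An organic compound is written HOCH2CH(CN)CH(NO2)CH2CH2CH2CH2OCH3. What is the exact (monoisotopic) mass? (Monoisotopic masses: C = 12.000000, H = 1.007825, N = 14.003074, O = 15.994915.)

Atom tally by fragment:
  HOCH2 → C:1 H:3 O:1
  CH(CN) → C:2 H:1 N:1
  CH(NO2) → C:1 H:1 N:1 O:2
  CH2 → C:1 H:2
  CH2 → C:1 H:2
  CH2 → C:1 H:2
  CH2OCH3 → C:2 H:5 O:1
Element totals:
  C: 9
  H: 16
  N: 2
  O: 4
Molecular formula: C9H16N2O4.
  M = 9(12.0) + 16(1.007825) + 2(14.003074) + 4(15.994915)
    = 108.000000 + 16.125200 + 28.006148 + 63.979660 = 216.111008

216.1110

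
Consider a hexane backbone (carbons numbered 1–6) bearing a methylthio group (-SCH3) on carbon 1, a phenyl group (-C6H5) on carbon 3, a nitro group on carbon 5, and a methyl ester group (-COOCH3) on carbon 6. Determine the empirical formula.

C15H21NO4S

Atom tally by fragment:
  CH3SCH2 → C:2 H:5 S:1
  CH2 → C:1 H:2
  CH(C6H5) → C:7 H:6
  CH2 → C:1 H:2
  CH(NO2) → C:1 H:1 N:1 O:2
  CH2COOCH3 → C:3 H:5 O:2
Element totals:
  C: 15
  H: 21
  N: 1
  O: 4
  S: 1
Molecular formula: C15H21NO4S.
gcd of subscripts (15, 21, 1, 4, 1) = 1, so the empirical formula equals the molecular formula.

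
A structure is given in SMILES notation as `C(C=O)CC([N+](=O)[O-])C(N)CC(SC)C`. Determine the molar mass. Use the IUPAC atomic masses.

Atom tally by fragment:
  OHCCH2 → C:2 H:3 O:1
  CH2 → C:1 H:2
  CH(NO2) → C:1 H:1 N:1 O:2
  CH(NH2) → C:1 H:3 N:1
  CH2 → C:1 H:2
  CH(SCH3) → C:2 H:4 S:1
  CH3 → C:1 H:3
Element totals:
  C: 9
  H: 18
  N: 2
  O: 3
  S: 1
Molecular formula: C9H18N2O3S.
  M = 9(12.011) + 18(1.008) + 2(14.007) + 3(15.999) + 32.06
    = 108.099 + 18.144 + 28.014 + 47.997 + 32.060 = 234.314

234.31 g/mol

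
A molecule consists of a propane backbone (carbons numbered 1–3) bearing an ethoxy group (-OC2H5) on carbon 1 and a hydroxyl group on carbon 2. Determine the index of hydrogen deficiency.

Atom tally by fragment:
  C2H5OCH2 → C:3 H:7 O:1
  CH(OH) → C:1 H:2 O:1
  CH3 → C:1 H:3
Element totals:
  C: 5
  H: 12
  O: 2
Molecular formula: C5H12O2.
DoU = (2C + 2 + N − H − X) / 2 = (2·5 + 2 + 0 − 12 − 0) / 2 = 0.

0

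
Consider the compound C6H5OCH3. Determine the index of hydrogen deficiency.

4

Atom tally by fragment:
  benzene ring core → C:6 H:6
  (− 1 ring H displaced by substituents)
  + OCH3 → C:1 H:3 O:1
Element totals:
  C: 7
  H: 8
  O: 1
Molecular formula: C7H8O.
DoU = (2C + 2 + N − H − X) / 2 = (2·7 + 2 + 0 − 8 − 0) / 2 = 4.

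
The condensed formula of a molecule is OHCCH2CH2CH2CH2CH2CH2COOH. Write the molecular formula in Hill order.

C8H14O3

Atom tally by fragment:
  OHCCH2 → C:2 H:3 O:1
  CH2 → C:1 H:2
  CH2 → C:1 H:2
  CH2 → C:1 H:2
  CH2 → C:1 H:2
  CH2COOH → C:2 H:3 O:2
Element totals:
  C: 8
  H: 14
  O: 3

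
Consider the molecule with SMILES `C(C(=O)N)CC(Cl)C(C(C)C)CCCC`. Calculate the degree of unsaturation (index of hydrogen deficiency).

1

Atom tally by fragment:
  H2NOCCH2 → C:2 H:4 O:1 N:1
  CH2 → C:1 H:2
  CH(Cl) → C:1 H:1 Cl:1
  CH(CH(CH3)2) → C:4 H:8
  CH2 → C:1 H:2
  CH2 → C:1 H:2
  CH2 → C:1 H:2
  CH3 → C:1 H:3
Element totals:
  C: 12
  H: 24
  Cl: 1
  N: 1
  O: 1
Molecular formula: C12H24ClNO.
DoU = (2C + 2 + N − H − X) / 2 = (2·12 + 2 + 1 − 24 − 1) / 2 = 1.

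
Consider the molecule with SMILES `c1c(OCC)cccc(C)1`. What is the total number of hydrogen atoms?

Atom tally by fragment:
  benzene ring core → C:6 H:6
  (− 2 ring H displaced by substituents)
  + OC2H5 → C:2 H:5 O:1
  + CH3 → C:1 H:3
Element totals:
  C: 9
  H: 12
  O: 1

12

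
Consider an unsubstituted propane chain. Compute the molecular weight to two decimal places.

44.10 g/mol

Atom tally by fragment:
  CH3 → C:1 H:3
  CH2 → C:1 H:2
  CH3 → C:1 H:3
Element totals:
  C: 3
  H: 8
Molecular formula: C3H8.
  M = 3(12.011) + 8(1.008)
    = 36.033 + 8.064 = 44.097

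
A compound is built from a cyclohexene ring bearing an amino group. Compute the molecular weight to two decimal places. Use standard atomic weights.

97.16 g/mol

Atom tally by fragment:
  cyclohexene ring core → C:6 H:10
  (− 1 ring H displaced by substituents)
  + NH2 → N:1 H:2
Element totals:
  C: 6
  H: 11
  N: 1
Molecular formula: C6H11N.
  M = 6(12.011) + 11(1.008) + 14.007
    = 72.066 + 11.088 + 14.007 = 97.161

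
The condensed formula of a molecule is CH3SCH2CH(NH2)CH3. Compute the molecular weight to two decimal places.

105.20 g/mol

Atom tally by fragment:
  CH3SCH2 → C:2 H:5 S:1
  CH(NH2) → C:1 H:3 N:1
  CH3 → C:1 H:3
Element totals:
  C: 4
  H: 11
  N: 1
  S: 1
Molecular formula: C4H11NS.
  M = 4(12.011) + 11(1.008) + 14.007 + 32.06
    = 48.044 + 11.088 + 14.007 + 32.060 = 105.199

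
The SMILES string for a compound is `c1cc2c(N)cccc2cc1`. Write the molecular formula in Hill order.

C10H9N

Atom tally by fragment:
  naphthalene ring system core → C:10 H:8
  (− 1 ring H displaced by substituents)
  + NH2 → N:1 H:2
Element totals:
  C: 10
  H: 9
  N: 1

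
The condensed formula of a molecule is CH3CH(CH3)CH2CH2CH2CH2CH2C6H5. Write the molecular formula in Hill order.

Element totals:
  C: 14
  H: 22

C14H22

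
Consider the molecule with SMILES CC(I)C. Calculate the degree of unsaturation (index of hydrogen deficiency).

Atom tally by fragment:
  CH3 → C:1 H:3
  CH(I) → C:1 H:1 I:1
  CH3 → C:1 H:3
Element totals:
  C: 3
  H: 7
  I: 1
Molecular formula: C3H7I.
DoU = (2C + 2 + N − H − X) / 2 = (2·3 + 2 + 0 − 7 − 1) / 2 = 0.

0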